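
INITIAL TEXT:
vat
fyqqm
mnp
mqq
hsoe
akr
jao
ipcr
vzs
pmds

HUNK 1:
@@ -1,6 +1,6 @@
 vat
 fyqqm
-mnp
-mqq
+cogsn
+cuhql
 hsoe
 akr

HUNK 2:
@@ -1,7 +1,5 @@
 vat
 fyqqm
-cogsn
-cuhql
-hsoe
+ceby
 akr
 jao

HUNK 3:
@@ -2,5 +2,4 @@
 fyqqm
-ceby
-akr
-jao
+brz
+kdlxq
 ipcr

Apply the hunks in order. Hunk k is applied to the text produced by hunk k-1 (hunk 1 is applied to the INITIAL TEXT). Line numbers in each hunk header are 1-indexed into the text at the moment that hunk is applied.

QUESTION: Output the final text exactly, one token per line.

Answer: vat
fyqqm
brz
kdlxq
ipcr
vzs
pmds

Derivation:
Hunk 1: at line 1 remove [mnp,mqq] add [cogsn,cuhql] -> 10 lines: vat fyqqm cogsn cuhql hsoe akr jao ipcr vzs pmds
Hunk 2: at line 1 remove [cogsn,cuhql,hsoe] add [ceby] -> 8 lines: vat fyqqm ceby akr jao ipcr vzs pmds
Hunk 3: at line 2 remove [ceby,akr,jao] add [brz,kdlxq] -> 7 lines: vat fyqqm brz kdlxq ipcr vzs pmds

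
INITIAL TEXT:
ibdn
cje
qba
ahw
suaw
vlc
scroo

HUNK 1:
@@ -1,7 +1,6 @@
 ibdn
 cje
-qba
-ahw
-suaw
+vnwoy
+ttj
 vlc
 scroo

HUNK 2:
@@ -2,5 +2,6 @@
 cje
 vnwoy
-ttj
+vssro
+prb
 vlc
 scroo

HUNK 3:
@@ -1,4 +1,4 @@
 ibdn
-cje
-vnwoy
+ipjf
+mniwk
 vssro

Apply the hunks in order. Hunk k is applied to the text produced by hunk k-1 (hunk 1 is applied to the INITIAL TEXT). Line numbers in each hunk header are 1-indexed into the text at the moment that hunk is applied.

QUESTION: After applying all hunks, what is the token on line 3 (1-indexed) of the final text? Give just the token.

Answer: mniwk

Derivation:
Hunk 1: at line 1 remove [qba,ahw,suaw] add [vnwoy,ttj] -> 6 lines: ibdn cje vnwoy ttj vlc scroo
Hunk 2: at line 2 remove [ttj] add [vssro,prb] -> 7 lines: ibdn cje vnwoy vssro prb vlc scroo
Hunk 3: at line 1 remove [cje,vnwoy] add [ipjf,mniwk] -> 7 lines: ibdn ipjf mniwk vssro prb vlc scroo
Final line 3: mniwk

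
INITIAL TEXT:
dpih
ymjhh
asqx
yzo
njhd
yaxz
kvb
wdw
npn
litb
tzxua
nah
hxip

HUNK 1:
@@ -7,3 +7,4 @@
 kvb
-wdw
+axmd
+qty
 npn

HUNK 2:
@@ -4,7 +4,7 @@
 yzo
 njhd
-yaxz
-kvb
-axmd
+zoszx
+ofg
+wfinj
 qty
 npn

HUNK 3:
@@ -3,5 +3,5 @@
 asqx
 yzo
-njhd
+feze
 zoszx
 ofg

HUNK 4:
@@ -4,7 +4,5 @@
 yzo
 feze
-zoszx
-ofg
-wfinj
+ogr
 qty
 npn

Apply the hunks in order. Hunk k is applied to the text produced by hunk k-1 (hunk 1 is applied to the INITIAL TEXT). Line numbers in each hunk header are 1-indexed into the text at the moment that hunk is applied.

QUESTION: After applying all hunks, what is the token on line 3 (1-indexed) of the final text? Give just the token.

Hunk 1: at line 7 remove [wdw] add [axmd,qty] -> 14 lines: dpih ymjhh asqx yzo njhd yaxz kvb axmd qty npn litb tzxua nah hxip
Hunk 2: at line 4 remove [yaxz,kvb,axmd] add [zoszx,ofg,wfinj] -> 14 lines: dpih ymjhh asqx yzo njhd zoszx ofg wfinj qty npn litb tzxua nah hxip
Hunk 3: at line 3 remove [njhd] add [feze] -> 14 lines: dpih ymjhh asqx yzo feze zoszx ofg wfinj qty npn litb tzxua nah hxip
Hunk 4: at line 4 remove [zoszx,ofg,wfinj] add [ogr] -> 12 lines: dpih ymjhh asqx yzo feze ogr qty npn litb tzxua nah hxip
Final line 3: asqx

Answer: asqx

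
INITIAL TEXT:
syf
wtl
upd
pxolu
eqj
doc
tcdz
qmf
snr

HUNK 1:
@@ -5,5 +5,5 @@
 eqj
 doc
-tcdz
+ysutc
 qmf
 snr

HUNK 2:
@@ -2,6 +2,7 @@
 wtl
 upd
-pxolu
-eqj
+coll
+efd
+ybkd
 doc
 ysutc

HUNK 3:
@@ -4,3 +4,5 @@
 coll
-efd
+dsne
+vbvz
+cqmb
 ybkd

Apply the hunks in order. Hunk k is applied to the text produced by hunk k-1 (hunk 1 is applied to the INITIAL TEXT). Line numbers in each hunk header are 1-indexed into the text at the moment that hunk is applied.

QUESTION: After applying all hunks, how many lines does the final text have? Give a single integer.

Hunk 1: at line 5 remove [tcdz] add [ysutc] -> 9 lines: syf wtl upd pxolu eqj doc ysutc qmf snr
Hunk 2: at line 2 remove [pxolu,eqj] add [coll,efd,ybkd] -> 10 lines: syf wtl upd coll efd ybkd doc ysutc qmf snr
Hunk 3: at line 4 remove [efd] add [dsne,vbvz,cqmb] -> 12 lines: syf wtl upd coll dsne vbvz cqmb ybkd doc ysutc qmf snr
Final line count: 12

Answer: 12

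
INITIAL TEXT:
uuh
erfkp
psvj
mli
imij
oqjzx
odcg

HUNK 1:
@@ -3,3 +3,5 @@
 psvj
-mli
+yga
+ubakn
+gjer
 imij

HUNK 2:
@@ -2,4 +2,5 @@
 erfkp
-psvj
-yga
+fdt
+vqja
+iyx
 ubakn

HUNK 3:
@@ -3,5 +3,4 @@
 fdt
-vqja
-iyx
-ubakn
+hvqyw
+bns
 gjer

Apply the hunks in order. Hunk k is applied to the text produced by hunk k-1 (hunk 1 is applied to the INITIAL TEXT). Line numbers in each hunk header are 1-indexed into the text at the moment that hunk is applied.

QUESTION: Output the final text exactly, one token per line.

Answer: uuh
erfkp
fdt
hvqyw
bns
gjer
imij
oqjzx
odcg

Derivation:
Hunk 1: at line 3 remove [mli] add [yga,ubakn,gjer] -> 9 lines: uuh erfkp psvj yga ubakn gjer imij oqjzx odcg
Hunk 2: at line 2 remove [psvj,yga] add [fdt,vqja,iyx] -> 10 lines: uuh erfkp fdt vqja iyx ubakn gjer imij oqjzx odcg
Hunk 3: at line 3 remove [vqja,iyx,ubakn] add [hvqyw,bns] -> 9 lines: uuh erfkp fdt hvqyw bns gjer imij oqjzx odcg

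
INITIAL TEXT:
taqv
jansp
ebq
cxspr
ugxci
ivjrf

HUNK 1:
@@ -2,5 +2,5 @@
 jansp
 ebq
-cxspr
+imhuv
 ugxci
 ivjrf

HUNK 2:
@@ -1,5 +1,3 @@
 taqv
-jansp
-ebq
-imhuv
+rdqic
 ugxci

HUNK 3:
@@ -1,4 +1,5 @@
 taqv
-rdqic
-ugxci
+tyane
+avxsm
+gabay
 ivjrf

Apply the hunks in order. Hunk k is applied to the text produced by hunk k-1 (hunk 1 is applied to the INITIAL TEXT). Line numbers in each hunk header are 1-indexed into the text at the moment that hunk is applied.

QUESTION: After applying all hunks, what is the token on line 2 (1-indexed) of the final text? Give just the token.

Hunk 1: at line 2 remove [cxspr] add [imhuv] -> 6 lines: taqv jansp ebq imhuv ugxci ivjrf
Hunk 2: at line 1 remove [jansp,ebq,imhuv] add [rdqic] -> 4 lines: taqv rdqic ugxci ivjrf
Hunk 3: at line 1 remove [rdqic,ugxci] add [tyane,avxsm,gabay] -> 5 lines: taqv tyane avxsm gabay ivjrf
Final line 2: tyane

Answer: tyane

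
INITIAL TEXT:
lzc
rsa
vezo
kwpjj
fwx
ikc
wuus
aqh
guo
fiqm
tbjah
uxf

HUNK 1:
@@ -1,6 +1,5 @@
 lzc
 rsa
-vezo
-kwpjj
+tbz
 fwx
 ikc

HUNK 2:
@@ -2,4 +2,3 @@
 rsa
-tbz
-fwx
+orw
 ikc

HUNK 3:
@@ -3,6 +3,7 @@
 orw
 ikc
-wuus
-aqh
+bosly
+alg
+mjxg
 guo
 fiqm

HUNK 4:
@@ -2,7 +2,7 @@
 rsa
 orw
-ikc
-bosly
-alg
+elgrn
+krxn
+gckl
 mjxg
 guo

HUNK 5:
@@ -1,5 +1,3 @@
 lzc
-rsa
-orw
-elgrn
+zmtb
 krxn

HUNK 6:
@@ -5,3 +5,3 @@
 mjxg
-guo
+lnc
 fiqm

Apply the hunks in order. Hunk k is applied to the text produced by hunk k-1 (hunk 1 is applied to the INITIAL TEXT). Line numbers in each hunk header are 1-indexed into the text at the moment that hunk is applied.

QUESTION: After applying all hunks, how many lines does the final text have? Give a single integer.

Answer: 9

Derivation:
Hunk 1: at line 1 remove [vezo,kwpjj] add [tbz] -> 11 lines: lzc rsa tbz fwx ikc wuus aqh guo fiqm tbjah uxf
Hunk 2: at line 2 remove [tbz,fwx] add [orw] -> 10 lines: lzc rsa orw ikc wuus aqh guo fiqm tbjah uxf
Hunk 3: at line 3 remove [wuus,aqh] add [bosly,alg,mjxg] -> 11 lines: lzc rsa orw ikc bosly alg mjxg guo fiqm tbjah uxf
Hunk 4: at line 2 remove [ikc,bosly,alg] add [elgrn,krxn,gckl] -> 11 lines: lzc rsa orw elgrn krxn gckl mjxg guo fiqm tbjah uxf
Hunk 5: at line 1 remove [rsa,orw,elgrn] add [zmtb] -> 9 lines: lzc zmtb krxn gckl mjxg guo fiqm tbjah uxf
Hunk 6: at line 5 remove [guo] add [lnc] -> 9 lines: lzc zmtb krxn gckl mjxg lnc fiqm tbjah uxf
Final line count: 9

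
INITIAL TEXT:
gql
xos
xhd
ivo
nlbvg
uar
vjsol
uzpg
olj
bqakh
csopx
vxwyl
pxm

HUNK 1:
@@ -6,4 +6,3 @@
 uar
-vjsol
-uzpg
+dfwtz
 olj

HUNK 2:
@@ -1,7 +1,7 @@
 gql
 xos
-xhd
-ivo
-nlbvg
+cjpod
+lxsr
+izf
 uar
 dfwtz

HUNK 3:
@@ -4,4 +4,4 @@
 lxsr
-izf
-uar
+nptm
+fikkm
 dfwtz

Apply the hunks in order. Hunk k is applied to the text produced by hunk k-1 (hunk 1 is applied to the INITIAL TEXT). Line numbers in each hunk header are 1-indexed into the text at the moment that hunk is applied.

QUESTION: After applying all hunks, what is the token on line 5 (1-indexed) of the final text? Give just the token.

Answer: nptm

Derivation:
Hunk 1: at line 6 remove [vjsol,uzpg] add [dfwtz] -> 12 lines: gql xos xhd ivo nlbvg uar dfwtz olj bqakh csopx vxwyl pxm
Hunk 2: at line 1 remove [xhd,ivo,nlbvg] add [cjpod,lxsr,izf] -> 12 lines: gql xos cjpod lxsr izf uar dfwtz olj bqakh csopx vxwyl pxm
Hunk 3: at line 4 remove [izf,uar] add [nptm,fikkm] -> 12 lines: gql xos cjpod lxsr nptm fikkm dfwtz olj bqakh csopx vxwyl pxm
Final line 5: nptm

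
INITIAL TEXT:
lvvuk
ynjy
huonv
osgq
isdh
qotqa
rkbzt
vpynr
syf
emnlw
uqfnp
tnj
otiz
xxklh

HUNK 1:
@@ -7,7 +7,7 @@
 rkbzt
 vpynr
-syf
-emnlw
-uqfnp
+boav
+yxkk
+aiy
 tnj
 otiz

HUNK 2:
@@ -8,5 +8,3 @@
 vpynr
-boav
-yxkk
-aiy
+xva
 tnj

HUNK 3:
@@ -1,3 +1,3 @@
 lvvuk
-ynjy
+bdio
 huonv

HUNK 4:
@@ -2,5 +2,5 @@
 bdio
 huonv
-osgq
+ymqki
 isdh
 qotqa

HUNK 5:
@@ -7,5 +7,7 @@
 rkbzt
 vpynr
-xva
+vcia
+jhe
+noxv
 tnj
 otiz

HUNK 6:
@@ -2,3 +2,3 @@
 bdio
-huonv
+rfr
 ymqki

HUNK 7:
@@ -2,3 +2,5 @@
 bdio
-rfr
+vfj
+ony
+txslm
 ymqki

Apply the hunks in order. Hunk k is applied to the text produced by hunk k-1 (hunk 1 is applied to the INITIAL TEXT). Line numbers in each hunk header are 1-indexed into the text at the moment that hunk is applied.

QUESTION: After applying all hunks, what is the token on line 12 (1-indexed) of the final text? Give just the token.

Hunk 1: at line 7 remove [syf,emnlw,uqfnp] add [boav,yxkk,aiy] -> 14 lines: lvvuk ynjy huonv osgq isdh qotqa rkbzt vpynr boav yxkk aiy tnj otiz xxklh
Hunk 2: at line 8 remove [boav,yxkk,aiy] add [xva] -> 12 lines: lvvuk ynjy huonv osgq isdh qotqa rkbzt vpynr xva tnj otiz xxklh
Hunk 3: at line 1 remove [ynjy] add [bdio] -> 12 lines: lvvuk bdio huonv osgq isdh qotqa rkbzt vpynr xva tnj otiz xxklh
Hunk 4: at line 2 remove [osgq] add [ymqki] -> 12 lines: lvvuk bdio huonv ymqki isdh qotqa rkbzt vpynr xva tnj otiz xxklh
Hunk 5: at line 7 remove [xva] add [vcia,jhe,noxv] -> 14 lines: lvvuk bdio huonv ymqki isdh qotqa rkbzt vpynr vcia jhe noxv tnj otiz xxklh
Hunk 6: at line 2 remove [huonv] add [rfr] -> 14 lines: lvvuk bdio rfr ymqki isdh qotqa rkbzt vpynr vcia jhe noxv tnj otiz xxklh
Hunk 7: at line 2 remove [rfr] add [vfj,ony,txslm] -> 16 lines: lvvuk bdio vfj ony txslm ymqki isdh qotqa rkbzt vpynr vcia jhe noxv tnj otiz xxklh
Final line 12: jhe

Answer: jhe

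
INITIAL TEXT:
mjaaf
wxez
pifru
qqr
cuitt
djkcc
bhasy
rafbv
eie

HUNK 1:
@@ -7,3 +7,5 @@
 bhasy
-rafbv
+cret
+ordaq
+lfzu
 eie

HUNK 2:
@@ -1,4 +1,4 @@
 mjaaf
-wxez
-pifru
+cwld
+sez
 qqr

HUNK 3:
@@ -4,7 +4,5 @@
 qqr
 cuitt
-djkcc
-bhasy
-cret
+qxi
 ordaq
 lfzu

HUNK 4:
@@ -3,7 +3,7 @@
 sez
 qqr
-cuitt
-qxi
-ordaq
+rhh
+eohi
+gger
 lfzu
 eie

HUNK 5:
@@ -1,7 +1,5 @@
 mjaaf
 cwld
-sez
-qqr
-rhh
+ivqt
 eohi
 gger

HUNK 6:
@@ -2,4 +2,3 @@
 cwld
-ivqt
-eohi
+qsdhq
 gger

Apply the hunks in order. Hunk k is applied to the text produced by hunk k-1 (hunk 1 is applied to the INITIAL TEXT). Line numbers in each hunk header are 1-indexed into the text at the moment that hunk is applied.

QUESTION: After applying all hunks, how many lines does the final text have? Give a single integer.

Hunk 1: at line 7 remove [rafbv] add [cret,ordaq,lfzu] -> 11 lines: mjaaf wxez pifru qqr cuitt djkcc bhasy cret ordaq lfzu eie
Hunk 2: at line 1 remove [wxez,pifru] add [cwld,sez] -> 11 lines: mjaaf cwld sez qqr cuitt djkcc bhasy cret ordaq lfzu eie
Hunk 3: at line 4 remove [djkcc,bhasy,cret] add [qxi] -> 9 lines: mjaaf cwld sez qqr cuitt qxi ordaq lfzu eie
Hunk 4: at line 3 remove [cuitt,qxi,ordaq] add [rhh,eohi,gger] -> 9 lines: mjaaf cwld sez qqr rhh eohi gger lfzu eie
Hunk 5: at line 1 remove [sez,qqr,rhh] add [ivqt] -> 7 lines: mjaaf cwld ivqt eohi gger lfzu eie
Hunk 6: at line 2 remove [ivqt,eohi] add [qsdhq] -> 6 lines: mjaaf cwld qsdhq gger lfzu eie
Final line count: 6

Answer: 6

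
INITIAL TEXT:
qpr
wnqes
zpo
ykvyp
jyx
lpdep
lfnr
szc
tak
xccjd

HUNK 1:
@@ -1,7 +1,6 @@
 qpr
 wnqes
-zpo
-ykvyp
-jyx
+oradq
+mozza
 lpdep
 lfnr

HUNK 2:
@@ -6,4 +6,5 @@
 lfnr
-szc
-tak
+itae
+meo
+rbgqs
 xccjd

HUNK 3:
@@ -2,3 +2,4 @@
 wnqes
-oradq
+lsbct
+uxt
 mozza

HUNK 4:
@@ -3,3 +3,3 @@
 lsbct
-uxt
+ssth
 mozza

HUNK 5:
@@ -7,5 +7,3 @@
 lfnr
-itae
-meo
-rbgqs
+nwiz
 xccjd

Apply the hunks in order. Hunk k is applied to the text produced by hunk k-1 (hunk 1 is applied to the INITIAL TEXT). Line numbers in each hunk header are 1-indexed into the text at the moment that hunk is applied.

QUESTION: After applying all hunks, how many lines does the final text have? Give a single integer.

Hunk 1: at line 1 remove [zpo,ykvyp,jyx] add [oradq,mozza] -> 9 lines: qpr wnqes oradq mozza lpdep lfnr szc tak xccjd
Hunk 2: at line 6 remove [szc,tak] add [itae,meo,rbgqs] -> 10 lines: qpr wnqes oradq mozza lpdep lfnr itae meo rbgqs xccjd
Hunk 3: at line 2 remove [oradq] add [lsbct,uxt] -> 11 lines: qpr wnqes lsbct uxt mozza lpdep lfnr itae meo rbgqs xccjd
Hunk 4: at line 3 remove [uxt] add [ssth] -> 11 lines: qpr wnqes lsbct ssth mozza lpdep lfnr itae meo rbgqs xccjd
Hunk 5: at line 7 remove [itae,meo,rbgqs] add [nwiz] -> 9 lines: qpr wnqes lsbct ssth mozza lpdep lfnr nwiz xccjd
Final line count: 9

Answer: 9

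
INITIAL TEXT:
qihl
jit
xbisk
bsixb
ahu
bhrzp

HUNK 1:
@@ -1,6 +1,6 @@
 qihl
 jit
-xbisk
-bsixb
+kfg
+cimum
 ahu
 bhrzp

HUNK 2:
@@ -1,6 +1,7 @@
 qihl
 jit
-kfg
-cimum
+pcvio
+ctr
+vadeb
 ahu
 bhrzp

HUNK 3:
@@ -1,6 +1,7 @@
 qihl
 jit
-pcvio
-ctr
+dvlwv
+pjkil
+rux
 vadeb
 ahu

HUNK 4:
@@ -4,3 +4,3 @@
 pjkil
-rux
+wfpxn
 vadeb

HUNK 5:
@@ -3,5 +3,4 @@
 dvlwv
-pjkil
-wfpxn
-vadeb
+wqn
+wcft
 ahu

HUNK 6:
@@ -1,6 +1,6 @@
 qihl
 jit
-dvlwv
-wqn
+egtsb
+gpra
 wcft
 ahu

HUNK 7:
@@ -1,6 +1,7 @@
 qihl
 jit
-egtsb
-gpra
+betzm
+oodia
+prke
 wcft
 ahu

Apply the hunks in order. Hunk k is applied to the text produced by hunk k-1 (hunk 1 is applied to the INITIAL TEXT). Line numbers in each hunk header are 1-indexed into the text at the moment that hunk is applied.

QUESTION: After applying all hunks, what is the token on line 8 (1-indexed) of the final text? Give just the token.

Answer: bhrzp

Derivation:
Hunk 1: at line 1 remove [xbisk,bsixb] add [kfg,cimum] -> 6 lines: qihl jit kfg cimum ahu bhrzp
Hunk 2: at line 1 remove [kfg,cimum] add [pcvio,ctr,vadeb] -> 7 lines: qihl jit pcvio ctr vadeb ahu bhrzp
Hunk 3: at line 1 remove [pcvio,ctr] add [dvlwv,pjkil,rux] -> 8 lines: qihl jit dvlwv pjkil rux vadeb ahu bhrzp
Hunk 4: at line 4 remove [rux] add [wfpxn] -> 8 lines: qihl jit dvlwv pjkil wfpxn vadeb ahu bhrzp
Hunk 5: at line 3 remove [pjkil,wfpxn,vadeb] add [wqn,wcft] -> 7 lines: qihl jit dvlwv wqn wcft ahu bhrzp
Hunk 6: at line 1 remove [dvlwv,wqn] add [egtsb,gpra] -> 7 lines: qihl jit egtsb gpra wcft ahu bhrzp
Hunk 7: at line 1 remove [egtsb,gpra] add [betzm,oodia,prke] -> 8 lines: qihl jit betzm oodia prke wcft ahu bhrzp
Final line 8: bhrzp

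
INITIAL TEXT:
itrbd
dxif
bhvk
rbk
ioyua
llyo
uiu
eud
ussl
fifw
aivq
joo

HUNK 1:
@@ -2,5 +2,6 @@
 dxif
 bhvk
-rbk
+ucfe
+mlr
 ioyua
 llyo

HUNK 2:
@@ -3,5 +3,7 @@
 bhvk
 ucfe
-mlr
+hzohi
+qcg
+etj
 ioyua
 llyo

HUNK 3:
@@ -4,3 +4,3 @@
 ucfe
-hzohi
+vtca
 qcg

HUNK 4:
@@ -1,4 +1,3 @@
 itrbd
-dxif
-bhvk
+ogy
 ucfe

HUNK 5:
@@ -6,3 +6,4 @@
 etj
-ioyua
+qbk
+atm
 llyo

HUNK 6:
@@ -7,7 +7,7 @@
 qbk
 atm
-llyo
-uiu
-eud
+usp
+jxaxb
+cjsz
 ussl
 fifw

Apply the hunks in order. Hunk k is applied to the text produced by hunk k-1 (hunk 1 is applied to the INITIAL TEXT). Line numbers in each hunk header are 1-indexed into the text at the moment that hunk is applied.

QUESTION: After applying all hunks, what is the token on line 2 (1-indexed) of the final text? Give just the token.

Answer: ogy

Derivation:
Hunk 1: at line 2 remove [rbk] add [ucfe,mlr] -> 13 lines: itrbd dxif bhvk ucfe mlr ioyua llyo uiu eud ussl fifw aivq joo
Hunk 2: at line 3 remove [mlr] add [hzohi,qcg,etj] -> 15 lines: itrbd dxif bhvk ucfe hzohi qcg etj ioyua llyo uiu eud ussl fifw aivq joo
Hunk 3: at line 4 remove [hzohi] add [vtca] -> 15 lines: itrbd dxif bhvk ucfe vtca qcg etj ioyua llyo uiu eud ussl fifw aivq joo
Hunk 4: at line 1 remove [dxif,bhvk] add [ogy] -> 14 lines: itrbd ogy ucfe vtca qcg etj ioyua llyo uiu eud ussl fifw aivq joo
Hunk 5: at line 6 remove [ioyua] add [qbk,atm] -> 15 lines: itrbd ogy ucfe vtca qcg etj qbk atm llyo uiu eud ussl fifw aivq joo
Hunk 6: at line 7 remove [llyo,uiu,eud] add [usp,jxaxb,cjsz] -> 15 lines: itrbd ogy ucfe vtca qcg etj qbk atm usp jxaxb cjsz ussl fifw aivq joo
Final line 2: ogy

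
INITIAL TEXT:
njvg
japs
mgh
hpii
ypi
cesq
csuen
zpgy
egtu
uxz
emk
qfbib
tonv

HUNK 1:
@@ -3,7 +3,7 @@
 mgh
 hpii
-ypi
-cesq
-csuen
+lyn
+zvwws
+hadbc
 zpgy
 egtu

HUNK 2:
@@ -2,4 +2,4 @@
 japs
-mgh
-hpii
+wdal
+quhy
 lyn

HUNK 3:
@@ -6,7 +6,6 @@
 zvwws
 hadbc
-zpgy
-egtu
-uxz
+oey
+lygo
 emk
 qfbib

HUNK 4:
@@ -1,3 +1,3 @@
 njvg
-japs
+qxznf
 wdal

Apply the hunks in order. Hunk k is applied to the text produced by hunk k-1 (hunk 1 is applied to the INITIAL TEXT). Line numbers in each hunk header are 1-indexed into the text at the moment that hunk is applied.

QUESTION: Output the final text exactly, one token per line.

Hunk 1: at line 3 remove [ypi,cesq,csuen] add [lyn,zvwws,hadbc] -> 13 lines: njvg japs mgh hpii lyn zvwws hadbc zpgy egtu uxz emk qfbib tonv
Hunk 2: at line 2 remove [mgh,hpii] add [wdal,quhy] -> 13 lines: njvg japs wdal quhy lyn zvwws hadbc zpgy egtu uxz emk qfbib tonv
Hunk 3: at line 6 remove [zpgy,egtu,uxz] add [oey,lygo] -> 12 lines: njvg japs wdal quhy lyn zvwws hadbc oey lygo emk qfbib tonv
Hunk 4: at line 1 remove [japs] add [qxznf] -> 12 lines: njvg qxznf wdal quhy lyn zvwws hadbc oey lygo emk qfbib tonv

Answer: njvg
qxznf
wdal
quhy
lyn
zvwws
hadbc
oey
lygo
emk
qfbib
tonv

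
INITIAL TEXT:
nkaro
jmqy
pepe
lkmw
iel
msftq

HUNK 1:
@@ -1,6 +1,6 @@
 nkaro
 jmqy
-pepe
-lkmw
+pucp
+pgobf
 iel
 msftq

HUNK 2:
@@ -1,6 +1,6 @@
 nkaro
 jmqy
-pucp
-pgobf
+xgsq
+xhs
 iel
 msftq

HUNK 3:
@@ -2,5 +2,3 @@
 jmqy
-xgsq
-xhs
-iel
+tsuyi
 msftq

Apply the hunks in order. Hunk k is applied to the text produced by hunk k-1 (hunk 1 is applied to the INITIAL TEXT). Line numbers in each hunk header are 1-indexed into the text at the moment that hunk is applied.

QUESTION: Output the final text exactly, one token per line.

Answer: nkaro
jmqy
tsuyi
msftq

Derivation:
Hunk 1: at line 1 remove [pepe,lkmw] add [pucp,pgobf] -> 6 lines: nkaro jmqy pucp pgobf iel msftq
Hunk 2: at line 1 remove [pucp,pgobf] add [xgsq,xhs] -> 6 lines: nkaro jmqy xgsq xhs iel msftq
Hunk 3: at line 2 remove [xgsq,xhs,iel] add [tsuyi] -> 4 lines: nkaro jmqy tsuyi msftq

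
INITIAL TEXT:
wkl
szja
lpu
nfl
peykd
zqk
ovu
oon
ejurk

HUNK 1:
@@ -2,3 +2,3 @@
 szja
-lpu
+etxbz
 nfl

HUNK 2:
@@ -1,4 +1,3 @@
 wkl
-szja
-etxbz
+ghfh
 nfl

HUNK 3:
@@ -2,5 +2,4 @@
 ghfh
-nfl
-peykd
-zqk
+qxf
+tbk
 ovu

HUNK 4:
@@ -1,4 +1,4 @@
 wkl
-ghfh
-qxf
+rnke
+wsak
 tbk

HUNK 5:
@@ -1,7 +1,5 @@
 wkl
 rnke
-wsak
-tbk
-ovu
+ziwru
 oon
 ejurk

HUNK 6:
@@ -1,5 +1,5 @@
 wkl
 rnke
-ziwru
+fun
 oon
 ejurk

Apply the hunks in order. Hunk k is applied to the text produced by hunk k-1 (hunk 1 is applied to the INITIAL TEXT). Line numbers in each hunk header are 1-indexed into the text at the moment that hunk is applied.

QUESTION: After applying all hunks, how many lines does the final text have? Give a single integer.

Answer: 5

Derivation:
Hunk 1: at line 2 remove [lpu] add [etxbz] -> 9 lines: wkl szja etxbz nfl peykd zqk ovu oon ejurk
Hunk 2: at line 1 remove [szja,etxbz] add [ghfh] -> 8 lines: wkl ghfh nfl peykd zqk ovu oon ejurk
Hunk 3: at line 2 remove [nfl,peykd,zqk] add [qxf,tbk] -> 7 lines: wkl ghfh qxf tbk ovu oon ejurk
Hunk 4: at line 1 remove [ghfh,qxf] add [rnke,wsak] -> 7 lines: wkl rnke wsak tbk ovu oon ejurk
Hunk 5: at line 1 remove [wsak,tbk,ovu] add [ziwru] -> 5 lines: wkl rnke ziwru oon ejurk
Hunk 6: at line 1 remove [ziwru] add [fun] -> 5 lines: wkl rnke fun oon ejurk
Final line count: 5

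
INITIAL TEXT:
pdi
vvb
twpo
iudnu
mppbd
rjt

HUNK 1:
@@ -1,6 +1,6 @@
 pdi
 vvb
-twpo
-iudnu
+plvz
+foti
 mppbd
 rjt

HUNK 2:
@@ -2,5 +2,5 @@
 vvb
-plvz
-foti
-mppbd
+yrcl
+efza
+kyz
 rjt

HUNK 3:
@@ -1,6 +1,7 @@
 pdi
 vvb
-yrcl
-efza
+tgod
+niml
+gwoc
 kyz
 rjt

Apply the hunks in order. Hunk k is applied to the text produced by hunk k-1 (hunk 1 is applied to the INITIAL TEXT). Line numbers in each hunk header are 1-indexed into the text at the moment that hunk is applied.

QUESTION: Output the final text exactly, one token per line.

Answer: pdi
vvb
tgod
niml
gwoc
kyz
rjt

Derivation:
Hunk 1: at line 1 remove [twpo,iudnu] add [plvz,foti] -> 6 lines: pdi vvb plvz foti mppbd rjt
Hunk 2: at line 2 remove [plvz,foti,mppbd] add [yrcl,efza,kyz] -> 6 lines: pdi vvb yrcl efza kyz rjt
Hunk 3: at line 1 remove [yrcl,efza] add [tgod,niml,gwoc] -> 7 lines: pdi vvb tgod niml gwoc kyz rjt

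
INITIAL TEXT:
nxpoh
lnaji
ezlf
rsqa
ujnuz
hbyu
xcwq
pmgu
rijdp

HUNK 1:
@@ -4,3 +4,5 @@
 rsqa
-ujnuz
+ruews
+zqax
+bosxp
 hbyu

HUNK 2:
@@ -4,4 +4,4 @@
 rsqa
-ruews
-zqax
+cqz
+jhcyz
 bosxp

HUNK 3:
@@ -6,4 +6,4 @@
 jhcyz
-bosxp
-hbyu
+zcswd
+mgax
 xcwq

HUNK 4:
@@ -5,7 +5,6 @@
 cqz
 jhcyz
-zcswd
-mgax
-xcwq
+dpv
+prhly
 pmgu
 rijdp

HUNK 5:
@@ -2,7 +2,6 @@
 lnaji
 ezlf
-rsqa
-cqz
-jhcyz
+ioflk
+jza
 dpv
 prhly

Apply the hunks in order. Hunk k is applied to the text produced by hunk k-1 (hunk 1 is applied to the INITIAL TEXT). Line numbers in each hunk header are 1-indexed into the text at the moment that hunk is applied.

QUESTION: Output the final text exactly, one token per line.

Hunk 1: at line 4 remove [ujnuz] add [ruews,zqax,bosxp] -> 11 lines: nxpoh lnaji ezlf rsqa ruews zqax bosxp hbyu xcwq pmgu rijdp
Hunk 2: at line 4 remove [ruews,zqax] add [cqz,jhcyz] -> 11 lines: nxpoh lnaji ezlf rsqa cqz jhcyz bosxp hbyu xcwq pmgu rijdp
Hunk 3: at line 6 remove [bosxp,hbyu] add [zcswd,mgax] -> 11 lines: nxpoh lnaji ezlf rsqa cqz jhcyz zcswd mgax xcwq pmgu rijdp
Hunk 4: at line 5 remove [zcswd,mgax,xcwq] add [dpv,prhly] -> 10 lines: nxpoh lnaji ezlf rsqa cqz jhcyz dpv prhly pmgu rijdp
Hunk 5: at line 2 remove [rsqa,cqz,jhcyz] add [ioflk,jza] -> 9 lines: nxpoh lnaji ezlf ioflk jza dpv prhly pmgu rijdp

Answer: nxpoh
lnaji
ezlf
ioflk
jza
dpv
prhly
pmgu
rijdp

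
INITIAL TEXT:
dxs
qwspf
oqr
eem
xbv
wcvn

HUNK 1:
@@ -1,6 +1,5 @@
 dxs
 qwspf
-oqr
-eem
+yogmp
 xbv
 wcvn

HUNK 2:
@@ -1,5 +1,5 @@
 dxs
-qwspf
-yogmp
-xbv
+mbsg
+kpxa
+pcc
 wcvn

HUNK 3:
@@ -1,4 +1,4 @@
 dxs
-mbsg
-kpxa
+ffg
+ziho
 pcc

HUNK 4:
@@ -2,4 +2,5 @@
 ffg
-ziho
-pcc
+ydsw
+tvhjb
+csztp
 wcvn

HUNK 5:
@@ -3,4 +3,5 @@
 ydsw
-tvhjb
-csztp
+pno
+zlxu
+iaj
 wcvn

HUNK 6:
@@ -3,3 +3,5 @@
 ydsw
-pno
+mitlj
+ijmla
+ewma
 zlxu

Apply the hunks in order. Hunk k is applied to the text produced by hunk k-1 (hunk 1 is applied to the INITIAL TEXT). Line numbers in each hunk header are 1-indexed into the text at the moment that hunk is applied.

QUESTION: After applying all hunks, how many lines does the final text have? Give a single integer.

Hunk 1: at line 1 remove [oqr,eem] add [yogmp] -> 5 lines: dxs qwspf yogmp xbv wcvn
Hunk 2: at line 1 remove [qwspf,yogmp,xbv] add [mbsg,kpxa,pcc] -> 5 lines: dxs mbsg kpxa pcc wcvn
Hunk 3: at line 1 remove [mbsg,kpxa] add [ffg,ziho] -> 5 lines: dxs ffg ziho pcc wcvn
Hunk 4: at line 2 remove [ziho,pcc] add [ydsw,tvhjb,csztp] -> 6 lines: dxs ffg ydsw tvhjb csztp wcvn
Hunk 5: at line 3 remove [tvhjb,csztp] add [pno,zlxu,iaj] -> 7 lines: dxs ffg ydsw pno zlxu iaj wcvn
Hunk 6: at line 3 remove [pno] add [mitlj,ijmla,ewma] -> 9 lines: dxs ffg ydsw mitlj ijmla ewma zlxu iaj wcvn
Final line count: 9

Answer: 9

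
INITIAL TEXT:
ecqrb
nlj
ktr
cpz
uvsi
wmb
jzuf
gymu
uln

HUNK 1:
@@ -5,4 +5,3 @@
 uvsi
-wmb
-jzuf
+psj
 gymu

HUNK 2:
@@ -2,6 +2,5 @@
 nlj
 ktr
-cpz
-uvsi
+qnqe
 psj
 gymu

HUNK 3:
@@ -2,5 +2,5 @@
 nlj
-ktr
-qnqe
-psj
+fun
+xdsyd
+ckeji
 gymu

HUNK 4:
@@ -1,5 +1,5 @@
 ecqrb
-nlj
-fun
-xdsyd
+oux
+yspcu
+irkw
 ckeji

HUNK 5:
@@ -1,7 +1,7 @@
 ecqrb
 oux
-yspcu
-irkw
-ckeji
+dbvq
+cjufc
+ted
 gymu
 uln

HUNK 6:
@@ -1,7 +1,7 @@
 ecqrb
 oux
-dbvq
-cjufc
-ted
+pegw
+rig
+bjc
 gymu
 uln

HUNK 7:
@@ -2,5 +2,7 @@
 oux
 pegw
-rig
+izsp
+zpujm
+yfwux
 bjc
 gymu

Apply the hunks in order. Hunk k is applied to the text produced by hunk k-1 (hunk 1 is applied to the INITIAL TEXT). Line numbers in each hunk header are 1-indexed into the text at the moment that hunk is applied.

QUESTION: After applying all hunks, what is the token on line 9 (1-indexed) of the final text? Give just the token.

Answer: uln

Derivation:
Hunk 1: at line 5 remove [wmb,jzuf] add [psj] -> 8 lines: ecqrb nlj ktr cpz uvsi psj gymu uln
Hunk 2: at line 2 remove [cpz,uvsi] add [qnqe] -> 7 lines: ecqrb nlj ktr qnqe psj gymu uln
Hunk 3: at line 2 remove [ktr,qnqe,psj] add [fun,xdsyd,ckeji] -> 7 lines: ecqrb nlj fun xdsyd ckeji gymu uln
Hunk 4: at line 1 remove [nlj,fun,xdsyd] add [oux,yspcu,irkw] -> 7 lines: ecqrb oux yspcu irkw ckeji gymu uln
Hunk 5: at line 1 remove [yspcu,irkw,ckeji] add [dbvq,cjufc,ted] -> 7 lines: ecqrb oux dbvq cjufc ted gymu uln
Hunk 6: at line 1 remove [dbvq,cjufc,ted] add [pegw,rig,bjc] -> 7 lines: ecqrb oux pegw rig bjc gymu uln
Hunk 7: at line 2 remove [rig] add [izsp,zpujm,yfwux] -> 9 lines: ecqrb oux pegw izsp zpujm yfwux bjc gymu uln
Final line 9: uln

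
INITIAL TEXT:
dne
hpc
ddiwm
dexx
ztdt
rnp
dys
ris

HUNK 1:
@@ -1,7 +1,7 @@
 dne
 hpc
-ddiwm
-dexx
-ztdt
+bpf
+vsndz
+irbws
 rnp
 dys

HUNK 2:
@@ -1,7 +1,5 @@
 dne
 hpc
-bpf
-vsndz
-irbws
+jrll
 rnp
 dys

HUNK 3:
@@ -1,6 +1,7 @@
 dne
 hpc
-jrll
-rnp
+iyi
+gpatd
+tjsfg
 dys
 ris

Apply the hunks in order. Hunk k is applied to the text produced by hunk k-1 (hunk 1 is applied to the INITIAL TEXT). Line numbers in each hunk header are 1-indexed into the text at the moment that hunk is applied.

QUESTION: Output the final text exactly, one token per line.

Hunk 1: at line 1 remove [ddiwm,dexx,ztdt] add [bpf,vsndz,irbws] -> 8 lines: dne hpc bpf vsndz irbws rnp dys ris
Hunk 2: at line 1 remove [bpf,vsndz,irbws] add [jrll] -> 6 lines: dne hpc jrll rnp dys ris
Hunk 3: at line 1 remove [jrll,rnp] add [iyi,gpatd,tjsfg] -> 7 lines: dne hpc iyi gpatd tjsfg dys ris

Answer: dne
hpc
iyi
gpatd
tjsfg
dys
ris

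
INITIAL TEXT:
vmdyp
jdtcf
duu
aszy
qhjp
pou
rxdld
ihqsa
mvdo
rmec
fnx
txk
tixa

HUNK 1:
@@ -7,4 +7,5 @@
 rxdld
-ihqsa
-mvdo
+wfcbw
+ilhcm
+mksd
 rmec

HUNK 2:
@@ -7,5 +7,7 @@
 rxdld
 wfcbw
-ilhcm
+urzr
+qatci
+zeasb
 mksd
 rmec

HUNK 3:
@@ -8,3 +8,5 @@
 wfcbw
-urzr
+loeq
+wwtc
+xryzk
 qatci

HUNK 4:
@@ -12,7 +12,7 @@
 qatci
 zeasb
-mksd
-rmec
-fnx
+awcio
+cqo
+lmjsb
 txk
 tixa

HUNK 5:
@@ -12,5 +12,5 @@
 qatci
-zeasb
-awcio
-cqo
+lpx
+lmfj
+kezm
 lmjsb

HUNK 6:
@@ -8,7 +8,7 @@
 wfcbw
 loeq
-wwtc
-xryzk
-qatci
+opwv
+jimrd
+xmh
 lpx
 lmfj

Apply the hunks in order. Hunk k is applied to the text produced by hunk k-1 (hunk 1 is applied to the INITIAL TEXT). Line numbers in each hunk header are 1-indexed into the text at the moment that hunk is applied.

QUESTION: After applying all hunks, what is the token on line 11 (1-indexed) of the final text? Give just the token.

Hunk 1: at line 7 remove [ihqsa,mvdo] add [wfcbw,ilhcm,mksd] -> 14 lines: vmdyp jdtcf duu aszy qhjp pou rxdld wfcbw ilhcm mksd rmec fnx txk tixa
Hunk 2: at line 7 remove [ilhcm] add [urzr,qatci,zeasb] -> 16 lines: vmdyp jdtcf duu aszy qhjp pou rxdld wfcbw urzr qatci zeasb mksd rmec fnx txk tixa
Hunk 3: at line 8 remove [urzr] add [loeq,wwtc,xryzk] -> 18 lines: vmdyp jdtcf duu aszy qhjp pou rxdld wfcbw loeq wwtc xryzk qatci zeasb mksd rmec fnx txk tixa
Hunk 4: at line 12 remove [mksd,rmec,fnx] add [awcio,cqo,lmjsb] -> 18 lines: vmdyp jdtcf duu aszy qhjp pou rxdld wfcbw loeq wwtc xryzk qatci zeasb awcio cqo lmjsb txk tixa
Hunk 5: at line 12 remove [zeasb,awcio,cqo] add [lpx,lmfj,kezm] -> 18 lines: vmdyp jdtcf duu aszy qhjp pou rxdld wfcbw loeq wwtc xryzk qatci lpx lmfj kezm lmjsb txk tixa
Hunk 6: at line 8 remove [wwtc,xryzk,qatci] add [opwv,jimrd,xmh] -> 18 lines: vmdyp jdtcf duu aszy qhjp pou rxdld wfcbw loeq opwv jimrd xmh lpx lmfj kezm lmjsb txk tixa
Final line 11: jimrd

Answer: jimrd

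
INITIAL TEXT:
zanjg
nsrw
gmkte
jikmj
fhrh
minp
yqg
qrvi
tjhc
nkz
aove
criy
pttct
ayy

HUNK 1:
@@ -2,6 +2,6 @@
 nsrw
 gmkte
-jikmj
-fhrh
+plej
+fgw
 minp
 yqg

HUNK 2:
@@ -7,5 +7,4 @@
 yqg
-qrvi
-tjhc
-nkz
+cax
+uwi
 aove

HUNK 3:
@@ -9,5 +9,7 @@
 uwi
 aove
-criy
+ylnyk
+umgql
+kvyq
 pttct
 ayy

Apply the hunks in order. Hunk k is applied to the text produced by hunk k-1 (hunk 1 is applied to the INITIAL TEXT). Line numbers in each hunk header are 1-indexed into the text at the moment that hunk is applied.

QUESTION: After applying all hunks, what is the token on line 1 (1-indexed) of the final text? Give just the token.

Hunk 1: at line 2 remove [jikmj,fhrh] add [plej,fgw] -> 14 lines: zanjg nsrw gmkte plej fgw minp yqg qrvi tjhc nkz aove criy pttct ayy
Hunk 2: at line 7 remove [qrvi,tjhc,nkz] add [cax,uwi] -> 13 lines: zanjg nsrw gmkte plej fgw minp yqg cax uwi aove criy pttct ayy
Hunk 3: at line 9 remove [criy] add [ylnyk,umgql,kvyq] -> 15 lines: zanjg nsrw gmkte plej fgw minp yqg cax uwi aove ylnyk umgql kvyq pttct ayy
Final line 1: zanjg

Answer: zanjg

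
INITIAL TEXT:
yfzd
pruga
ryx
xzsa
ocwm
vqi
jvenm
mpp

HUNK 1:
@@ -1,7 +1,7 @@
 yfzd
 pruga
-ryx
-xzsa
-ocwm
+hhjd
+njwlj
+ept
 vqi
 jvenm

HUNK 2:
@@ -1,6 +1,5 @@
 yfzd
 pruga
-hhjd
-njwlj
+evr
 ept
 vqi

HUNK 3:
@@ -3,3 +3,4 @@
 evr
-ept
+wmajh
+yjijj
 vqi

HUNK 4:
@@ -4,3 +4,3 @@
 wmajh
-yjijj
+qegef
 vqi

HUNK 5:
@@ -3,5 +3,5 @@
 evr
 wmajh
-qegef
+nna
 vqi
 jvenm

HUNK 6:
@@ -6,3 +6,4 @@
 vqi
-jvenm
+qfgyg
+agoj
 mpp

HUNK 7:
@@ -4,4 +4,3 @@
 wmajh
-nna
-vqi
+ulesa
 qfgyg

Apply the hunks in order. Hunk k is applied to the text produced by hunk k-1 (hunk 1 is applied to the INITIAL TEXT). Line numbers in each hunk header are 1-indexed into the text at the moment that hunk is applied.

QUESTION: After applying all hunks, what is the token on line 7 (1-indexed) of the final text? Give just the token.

Hunk 1: at line 1 remove [ryx,xzsa,ocwm] add [hhjd,njwlj,ept] -> 8 lines: yfzd pruga hhjd njwlj ept vqi jvenm mpp
Hunk 2: at line 1 remove [hhjd,njwlj] add [evr] -> 7 lines: yfzd pruga evr ept vqi jvenm mpp
Hunk 3: at line 3 remove [ept] add [wmajh,yjijj] -> 8 lines: yfzd pruga evr wmajh yjijj vqi jvenm mpp
Hunk 4: at line 4 remove [yjijj] add [qegef] -> 8 lines: yfzd pruga evr wmajh qegef vqi jvenm mpp
Hunk 5: at line 3 remove [qegef] add [nna] -> 8 lines: yfzd pruga evr wmajh nna vqi jvenm mpp
Hunk 6: at line 6 remove [jvenm] add [qfgyg,agoj] -> 9 lines: yfzd pruga evr wmajh nna vqi qfgyg agoj mpp
Hunk 7: at line 4 remove [nna,vqi] add [ulesa] -> 8 lines: yfzd pruga evr wmajh ulesa qfgyg agoj mpp
Final line 7: agoj

Answer: agoj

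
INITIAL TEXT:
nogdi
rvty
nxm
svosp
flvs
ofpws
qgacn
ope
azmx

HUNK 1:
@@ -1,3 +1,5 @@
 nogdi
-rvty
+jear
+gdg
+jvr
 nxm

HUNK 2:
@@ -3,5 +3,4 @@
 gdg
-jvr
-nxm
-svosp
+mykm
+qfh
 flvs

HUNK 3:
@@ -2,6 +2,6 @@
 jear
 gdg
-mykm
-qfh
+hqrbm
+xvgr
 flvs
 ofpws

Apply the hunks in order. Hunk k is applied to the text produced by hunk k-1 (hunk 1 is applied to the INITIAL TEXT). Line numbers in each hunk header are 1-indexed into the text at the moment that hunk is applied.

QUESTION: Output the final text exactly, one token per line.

Hunk 1: at line 1 remove [rvty] add [jear,gdg,jvr] -> 11 lines: nogdi jear gdg jvr nxm svosp flvs ofpws qgacn ope azmx
Hunk 2: at line 3 remove [jvr,nxm,svosp] add [mykm,qfh] -> 10 lines: nogdi jear gdg mykm qfh flvs ofpws qgacn ope azmx
Hunk 3: at line 2 remove [mykm,qfh] add [hqrbm,xvgr] -> 10 lines: nogdi jear gdg hqrbm xvgr flvs ofpws qgacn ope azmx

Answer: nogdi
jear
gdg
hqrbm
xvgr
flvs
ofpws
qgacn
ope
azmx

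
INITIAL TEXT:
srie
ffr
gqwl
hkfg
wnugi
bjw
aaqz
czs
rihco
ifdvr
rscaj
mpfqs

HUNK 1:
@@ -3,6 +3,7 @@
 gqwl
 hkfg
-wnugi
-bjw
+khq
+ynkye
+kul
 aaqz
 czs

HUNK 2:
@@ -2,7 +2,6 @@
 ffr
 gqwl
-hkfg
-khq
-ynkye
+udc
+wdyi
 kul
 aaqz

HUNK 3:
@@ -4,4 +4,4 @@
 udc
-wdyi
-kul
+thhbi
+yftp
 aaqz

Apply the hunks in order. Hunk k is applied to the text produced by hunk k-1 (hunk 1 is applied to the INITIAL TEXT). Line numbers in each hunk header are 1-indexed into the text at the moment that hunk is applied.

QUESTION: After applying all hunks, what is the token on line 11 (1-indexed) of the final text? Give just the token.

Hunk 1: at line 3 remove [wnugi,bjw] add [khq,ynkye,kul] -> 13 lines: srie ffr gqwl hkfg khq ynkye kul aaqz czs rihco ifdvr rscaj mpfqs
Hunk 2: at line 2 remove [hkfg,khq,ynkye] add [udc,wdyi] -> 12 lines: srie ffr gqwl udc wdyi kul aaqz czs rihco ifdvr rscaj mpfqs
Hunk 3: at line 4 remove [wdyi,kul] add [thhbi,yftp] -> 12 lines: srie ffr gqwl udc thhbi yftp aaqz czs rihco ifdvr rscaj mpfqs
Final line 11: rscaj

Answer: rscaj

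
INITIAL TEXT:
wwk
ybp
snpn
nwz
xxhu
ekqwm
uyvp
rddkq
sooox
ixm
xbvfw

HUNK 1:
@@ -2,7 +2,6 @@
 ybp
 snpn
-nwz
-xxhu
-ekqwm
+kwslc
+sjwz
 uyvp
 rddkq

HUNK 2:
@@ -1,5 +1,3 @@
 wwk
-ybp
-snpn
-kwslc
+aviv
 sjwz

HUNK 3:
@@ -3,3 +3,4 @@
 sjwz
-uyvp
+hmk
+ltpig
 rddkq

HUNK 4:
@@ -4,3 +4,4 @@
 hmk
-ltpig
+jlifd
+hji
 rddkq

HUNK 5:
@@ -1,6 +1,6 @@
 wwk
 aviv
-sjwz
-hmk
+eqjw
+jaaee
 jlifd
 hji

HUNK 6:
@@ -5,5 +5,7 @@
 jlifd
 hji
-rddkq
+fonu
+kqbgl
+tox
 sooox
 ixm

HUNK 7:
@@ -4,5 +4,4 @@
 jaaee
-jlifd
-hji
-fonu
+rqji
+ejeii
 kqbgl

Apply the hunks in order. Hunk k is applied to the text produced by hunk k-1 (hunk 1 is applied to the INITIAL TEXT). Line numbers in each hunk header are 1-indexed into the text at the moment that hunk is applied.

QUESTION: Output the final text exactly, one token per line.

Hunk 1: at line 2 remove [nwz,xxhu,ekqwm] add [kwslc,sjwz] -> 10 lines: wwk ybp snpn kwslc sjwz uyvp rddkq sooox ixm xbvfw
Hunk 2: at line 1 remove [ybp,snpn,kwslc] add [aviv] -> 8 lines: wwk aviv sjwz uyvp rddkq sooox ixm xbvfw
Hunk 3: at line 3 remove [uyvp] add [hmk,ltpig] -> 9 lines: wwk aviv sjwz hmk ltpig rddkq sooox ixm xbvfw
Hunk 4: at line 4 remove [ltpig] add [jlifd,hji] -> 10 lines: wwk aviv sjwz hmk jlifd hji rddkq sooox ixm xbvfw
Hunk 5: at line 1 remove [sjwz,hmk] add [eqjw,jaaee] -> 10 lines: wwk aviv eqjw jaaee jlifd hji rddkq sooox ixm xbvfw
Hunk 6: at line 5 remove [rddkq] add [fonu,kqbgl,tox] -> 12 lines: wwk aviv eqjw jaaee jlifd hji fonu kqbgl tox sooox ixm xbvfw
Hunk 7: at line 4 remove [jlifd,hji,fonu] add [rqji,ejeii] -> 11 lines: wwk aviv eqjw jaaee rqji ejeii kqbgl tox sooox ixm xbvfw

Answer: wwk
aviv
eqjw
jaaee
rqji
ejeii
kqbgl
tox
sooox
ixm
xbvfw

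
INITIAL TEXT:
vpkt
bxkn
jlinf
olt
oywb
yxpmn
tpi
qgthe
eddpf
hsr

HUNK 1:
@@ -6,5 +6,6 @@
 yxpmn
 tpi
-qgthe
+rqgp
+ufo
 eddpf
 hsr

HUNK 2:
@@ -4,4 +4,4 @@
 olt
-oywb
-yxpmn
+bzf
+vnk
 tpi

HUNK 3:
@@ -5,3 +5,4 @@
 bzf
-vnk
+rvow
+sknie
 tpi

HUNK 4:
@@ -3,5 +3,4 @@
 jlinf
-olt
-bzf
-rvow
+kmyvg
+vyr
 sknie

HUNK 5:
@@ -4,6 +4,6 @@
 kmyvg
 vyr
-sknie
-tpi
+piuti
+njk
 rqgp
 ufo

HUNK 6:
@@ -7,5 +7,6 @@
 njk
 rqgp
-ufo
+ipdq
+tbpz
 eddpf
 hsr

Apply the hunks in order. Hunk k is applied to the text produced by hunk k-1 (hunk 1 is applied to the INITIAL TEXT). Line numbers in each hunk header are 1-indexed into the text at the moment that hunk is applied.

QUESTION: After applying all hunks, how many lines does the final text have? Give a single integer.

Answer: 12

Derivation:
Hunk 1: at line 6 remove [qgthe] add [rqgp,ufo] -> 11 lines: vpkt bxkn jlinf olt oywb yxpmn tpi rqgp ufo eddpf hsr
Hunk 2: at line 4 remove [oywb,yxpmn] add [bzf,vnk] -> 11 lines: vpkt bxkn jlinf olt bzf vnk tpi rqgp ufo eddpf hsr
Hunk 3: at line 5 remove [vnk] add [rvow,sknie] -> 12 lines: vpkt bxkn jlinf olt bzf rvow sknie tpi rqgp ufo eddpf hsr
Hunk 4: at line 3 remove [olt,bzf,rvow] add [kmyvg,vyr] -> 11 lines: vpkt bxkn jlinf kmyvg vyr sknie tpi rqgp ufo eddpf hsr
Hunk 5: at line 4 remove [sknie,tpi] add [piuti,njk] -> 11 lines: vpkt bxkn jlinf kmyvg vyr piuti njk rqgp ufo eddpf hsr
Hunk 6: at line 7 remove [ufo] add [ipdq,tbpz] -> 12 lines: vpkt bxkn jlinf kmyvg vyr piuti njk rqgp ipdq tbpz eddpf hsr
Final line count: 12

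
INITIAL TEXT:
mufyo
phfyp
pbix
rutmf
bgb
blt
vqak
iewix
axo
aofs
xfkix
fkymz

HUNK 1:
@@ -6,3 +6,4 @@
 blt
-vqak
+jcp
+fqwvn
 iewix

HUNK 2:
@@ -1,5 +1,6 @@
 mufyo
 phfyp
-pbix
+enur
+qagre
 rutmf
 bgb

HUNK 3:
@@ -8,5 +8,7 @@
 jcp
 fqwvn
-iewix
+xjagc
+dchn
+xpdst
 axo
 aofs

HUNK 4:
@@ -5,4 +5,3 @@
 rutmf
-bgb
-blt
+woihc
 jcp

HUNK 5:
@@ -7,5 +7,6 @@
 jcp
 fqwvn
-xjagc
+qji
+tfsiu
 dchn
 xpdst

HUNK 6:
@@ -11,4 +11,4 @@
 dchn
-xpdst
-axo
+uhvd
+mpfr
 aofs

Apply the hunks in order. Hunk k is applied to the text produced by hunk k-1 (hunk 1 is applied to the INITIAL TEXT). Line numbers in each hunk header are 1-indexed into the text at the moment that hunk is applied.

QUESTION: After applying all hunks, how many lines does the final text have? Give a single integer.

Hunk 1: at line 6 remove [vqak] add [jcp,fqwvn] -> 13 lines: mufyo phfyp pbix rutmf bgb blt jcp fqwvn iewix axo aofs xfkix fkymz
Hunk 2: at line 1 remove [pbix] add [enur,qagre] -> 14 lines: mufyo phfyp enur qagre rutmf bgb blt jcp fqwvn iewix axo aofs xfkix fkymz
Hunk 3: at line 8 remove [iewix] add [xjagc,dchn,xpdst] -> 16 lines: mufyo phfyp enur qagre rutmf bgb blt jcp fqwvn xjagc dchn xpdst axo aofs xfkix fkymz
Hunk 4: at line 5 remove [bgb,blt] add [woihc] -> 15 lines: mufyo phfyp enur qagre rutmf woihc jcp fqwvn xjagc dchn xpdst axo aofs xfkix fkymz
Hunk 5: at line 7 remove [xjagc] add [qji,tfsiu] -> 16 lines: mufyo phfyp enur qagre rutmf woihc jcp fqwvn qji tfsiu dchn xpdst axo aofs xfkix fkymz
Hunk 6: at line 11 remove [xpdst,axo] add [uhvd,mpfr] -> 16 lines: mufyo phfyp enur qagre rutmf woihc jcp fqwvn qji tfsiu dchn uhvd mpfr aofs xfkix fkymz
Final line count: 16

Answer: 16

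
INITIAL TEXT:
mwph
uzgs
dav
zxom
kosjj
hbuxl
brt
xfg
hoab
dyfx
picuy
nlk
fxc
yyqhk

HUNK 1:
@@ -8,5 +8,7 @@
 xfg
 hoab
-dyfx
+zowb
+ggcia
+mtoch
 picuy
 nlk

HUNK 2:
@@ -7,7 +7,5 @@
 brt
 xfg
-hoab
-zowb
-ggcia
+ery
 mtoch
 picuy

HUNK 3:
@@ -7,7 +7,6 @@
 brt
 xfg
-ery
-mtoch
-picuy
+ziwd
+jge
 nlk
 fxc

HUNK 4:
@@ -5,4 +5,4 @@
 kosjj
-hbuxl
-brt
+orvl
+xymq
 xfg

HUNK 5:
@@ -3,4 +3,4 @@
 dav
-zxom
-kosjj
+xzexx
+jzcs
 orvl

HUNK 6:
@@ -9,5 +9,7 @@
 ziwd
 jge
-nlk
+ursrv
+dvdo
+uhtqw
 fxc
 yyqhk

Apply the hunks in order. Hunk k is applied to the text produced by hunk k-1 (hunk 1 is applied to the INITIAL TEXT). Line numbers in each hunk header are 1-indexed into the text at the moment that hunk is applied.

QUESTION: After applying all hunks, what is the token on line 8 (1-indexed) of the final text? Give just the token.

Answer: xfg

Derivation:
Hunk 1: at line 8 remove [dyfx] add [zowb,ggcia,mtoch] -> 16 lines: mwph uzgs dav zxom kosjj hbuxl brt xfg hoab zowb ggcia mtoch picuy nlk fxc yyqhk
Hunk 2: at line 7 remove [hoab,zowb,ggcia] add [ery] -> 14 lines: mwph uzgs dav zxom kosjj hbuxl brt xfg ery mtoch picuy nlk fxc yyqhk
Hunk 3: at line 7 remove [ery,mtoch,picuy] add [ziwd,jge] -> 13 lines: mwph uzgs dav zxom kosjj hbuxl brt xfg ziwd jge nlk fxc yyqhk
Hunk 4: at line 5 remove [hbuxl,brt] add [orvl,xymq] -> 13 lines: mwph uzgs dav zxom kosjj orvl xymq xfg ziwd jge nlk fxc yyqhk
Hunk 5: at line 3 remove [zxom,kosjj] add [xzexx,jzcs] -> 13 lines: mwph uzgs dav xzexx jzcs orvl xymq xfg ziwd jge nlk fxc yyqhk
Hunk 6: at line 9 remove [nlk] add [ursrv,dvdo,uhtqw] -> 15 lines: mwph uzgs dav xzexx jzcs orvl xymq xfg ziwd jge ursrv dvdo uhtqw fxc yyqhk
Final line 8: xfg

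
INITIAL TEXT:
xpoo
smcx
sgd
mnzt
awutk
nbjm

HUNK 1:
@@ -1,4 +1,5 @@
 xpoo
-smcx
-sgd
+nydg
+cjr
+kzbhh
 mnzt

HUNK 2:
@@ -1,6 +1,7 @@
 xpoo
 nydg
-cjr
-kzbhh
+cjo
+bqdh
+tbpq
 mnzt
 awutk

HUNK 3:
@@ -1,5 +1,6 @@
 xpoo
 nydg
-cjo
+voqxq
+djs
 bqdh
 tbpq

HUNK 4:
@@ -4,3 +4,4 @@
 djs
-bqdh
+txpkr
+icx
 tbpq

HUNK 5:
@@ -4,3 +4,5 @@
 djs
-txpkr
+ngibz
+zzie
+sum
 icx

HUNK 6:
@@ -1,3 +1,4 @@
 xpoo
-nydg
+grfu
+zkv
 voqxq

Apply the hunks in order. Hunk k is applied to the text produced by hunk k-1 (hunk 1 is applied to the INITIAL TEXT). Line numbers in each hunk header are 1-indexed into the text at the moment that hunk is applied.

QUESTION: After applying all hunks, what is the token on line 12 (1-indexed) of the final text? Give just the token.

Hunk 1: at line 1 remove [smcx,sgd] add [nydg,cjr,kzbhh] -> 7 lines: xpoo nydg cjr kzbhh mnzt awutk nbjm
Hunk 2: at line 1 remove [cjr,kzbhh] add [cjo,bqdh,tbpq] -> 8 lines: xpoo nydg cjo bqdh tbpq mnzt awutk nbjm
Hunk 3: at line 1 remove [cjo] add [voqxq,djs] -> 9 lines: xpoo nydg voqxq djs bqdh tbpq mnzt awutk nbjm
Hunk 4: at line 4 remove [bqdh] add [txpkr,icx] -> 10 lines: xpoo nydg voqxq djs txpkr icx tbpq mnzt awutk nbjm
Hunk 5: at line 4 remove [txpkr] add [ngibz,zzie,sum] -> 12 lines: xpoo nydg voqxq djs ngibz zzie sum icx tbpq mnzt awutk nbjm
Hunk 6: at line 1 remove [nydg] add [grfu,zkv] -> 13 lines: xpoo grfu zkv voqxq djs ngibz zzie sum icx tbpq mnzt awutk nbjm
Final line 12: awutk

Answer: awutk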